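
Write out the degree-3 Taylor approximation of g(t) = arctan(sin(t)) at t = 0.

-t^3/2 + t

Plug the Maclaurin series of the inner function into that of the outer and collect terms.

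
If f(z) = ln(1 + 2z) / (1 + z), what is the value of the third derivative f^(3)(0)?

40

Multiply the two series term by term and collect like powers.
The coefficient of z^3 in the expansion is 20/3, so f′′′(0) = 3! * (20/3) = 40.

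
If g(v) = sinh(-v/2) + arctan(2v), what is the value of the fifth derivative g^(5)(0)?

Add the two expansions coefficient-wise.
From the series, [v^5] g = 4915/768; multiply by 5! = 120 to get 24575/32.

24575/32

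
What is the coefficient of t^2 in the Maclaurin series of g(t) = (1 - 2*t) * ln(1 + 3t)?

Shift and add copies of the series according to the polynomial's terms.
g(0) = 0
g′(0) = 3
g′′(0) = -21

-21/2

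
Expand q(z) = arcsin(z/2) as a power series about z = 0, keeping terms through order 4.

z^3/48 + z/2

[z^0] = 0;  [z^1] = 1/2;  [z^2] = 0;  [z^3] = 1/48;  [z^4] = 0.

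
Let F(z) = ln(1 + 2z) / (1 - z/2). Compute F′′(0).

-2

Multiply the two series term by term and collect like powers.
The coefficient of z^2 in the expansion is -1, so F′′(0) = 2! * (-1) = -2.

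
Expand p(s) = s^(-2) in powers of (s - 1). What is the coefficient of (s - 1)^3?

c_3 = p′′′(1)/3! = -4.

-4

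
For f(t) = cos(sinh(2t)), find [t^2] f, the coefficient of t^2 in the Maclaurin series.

-2

Plug the Maclaurin series of the inner function into that of the outer and collect terms.
[t^0] = 1;  [t^1] = 0;  [t^2] = -2.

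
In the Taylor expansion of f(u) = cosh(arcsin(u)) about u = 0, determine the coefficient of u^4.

5/24

Let u equal the inner series; expand the outer function in u and truncate.
f(0) = 1
f′(0) = 0
f′′(0) = 1
f′′′(0) = 0
f^(4)(0) = 5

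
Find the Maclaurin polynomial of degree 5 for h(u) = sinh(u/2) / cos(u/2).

3*u^5/320 + u^3/12 + u/2

Divide the numerator series by the denominator series (power-series long division).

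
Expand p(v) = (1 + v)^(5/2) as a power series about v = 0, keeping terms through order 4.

[v^0] = 1;  [v^1] = 5/2;  [v^2] = 15/8;  [v^3] = 5/16;  [v^4] = -5/128.

-5*v^4/128 + 5*v^3/16 + 15*v^2/8 + 5*v/2 + 1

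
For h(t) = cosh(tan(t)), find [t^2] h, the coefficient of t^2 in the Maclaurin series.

Plug the Maclaurin series of the inner function into that of the outer and collect terms.
[t^0] = 1;  [t^1] = 0;  [t^2] = 1/2.

1/2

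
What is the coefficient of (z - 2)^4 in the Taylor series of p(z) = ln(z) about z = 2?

-1/64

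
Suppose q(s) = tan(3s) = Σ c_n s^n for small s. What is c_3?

q(0) = 0
q′(0) = 3
q′′(0) = 0
q′′′(0) = 54
The Taylor polynomial is Σ q^(k)(0)/k! · s^k.

9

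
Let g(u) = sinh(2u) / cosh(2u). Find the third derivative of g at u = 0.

-16

Invert the denominator's series and multiply.
From the series, [u^3] g = -8/3; multiply by 3! = 6 to get -16.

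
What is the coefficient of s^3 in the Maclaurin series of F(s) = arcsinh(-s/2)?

1/48

F(0) = 0
F′(0) = -1/2
F′′(0) = 0
F′′′(0) = 1/8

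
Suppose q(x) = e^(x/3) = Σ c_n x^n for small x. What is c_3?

1/162

c_3 = q′′′(0)/3! = 1/162.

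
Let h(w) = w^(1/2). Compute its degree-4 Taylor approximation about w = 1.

-5*(w - 1)^4/128 + (w - 1)^3/16 - (w - 1)^2/8 + (w - 1)/2 + 1

h(1) = 1
h′(1) = 1/2
h′′(1) = -1/4
h′′′(1) = 3/8
h^(4)(1) = -15/16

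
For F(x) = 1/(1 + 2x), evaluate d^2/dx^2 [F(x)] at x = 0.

8

Compute the successive derivatives at the expansion point and divide by k!.
The coefficient of x^2 in the expansion is 4, so F′′(0) = 2! * (4) = 8.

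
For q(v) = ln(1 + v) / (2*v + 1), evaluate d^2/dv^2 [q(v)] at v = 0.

Use 1/(1 - r) = Σ r^k on the denominator, then take the Cauchy product.
The coefficient of v^2 in the expansion is -5/2, so q′′(0) = 2! * (-5/2) = -5.

-5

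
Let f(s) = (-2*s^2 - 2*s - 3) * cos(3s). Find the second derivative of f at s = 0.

Multiply each power in the prefactor through the base expansion.
From the series, [s^2] f = 23/2; multiply by 2! = 2 to get 23.

23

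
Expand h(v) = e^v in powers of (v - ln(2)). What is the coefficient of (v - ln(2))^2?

h(ln(2)) = 2
h′(ln(2)) = 2
h′′(ln(2)) = 2

1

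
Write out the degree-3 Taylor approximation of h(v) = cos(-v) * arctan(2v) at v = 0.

Write out both Maclaurin series and multiply, keeping only the needed powers.
[v^0] = 0;  [v^1] = 2;  [v^2] = 0;  [v^3] = -11/3.

-11*v^3/3 + 2*v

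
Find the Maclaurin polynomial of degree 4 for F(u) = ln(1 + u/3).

[u^0] = 0;  [u^1] = 1/3;  [u^2] = -1/18;  [u^3] = 1/81;  [u^4] = -1/324.

-u^4/324 + u^3/81 - u^2/18 + u/3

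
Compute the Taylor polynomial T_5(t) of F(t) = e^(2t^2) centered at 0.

2*t^4 + 2*t^2 + 1

F(0) = 1
F′(0) = 0
F′′(0) = 4
F′′′(0) = 0
F^(4)(0) = 48
F^(5)(0) = 0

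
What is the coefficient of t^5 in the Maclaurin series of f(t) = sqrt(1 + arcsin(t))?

Plug the Maclaurin series of the inner function into that of the outer and collect terms.
f(0) = 1
f′(0) = 1/2
f′′(0) = -1/4
f′′′(0) = 7/8
f^(4)(0) = -31/16
f^(5)(0) = 369/32
So c_5 = f^(5)(0)/5! = 123/1280.

123/1280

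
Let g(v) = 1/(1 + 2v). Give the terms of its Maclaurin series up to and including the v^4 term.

16*v^4 - 8*v^3 + 4*v^2 - 2*v + 1

Compute the successive derivatives at the expansion point and divide by k!.
[v^0] = 1;  [v^1] = -2;  [v^2] = 4;  [v^3] = -8;  [v^4] = 16.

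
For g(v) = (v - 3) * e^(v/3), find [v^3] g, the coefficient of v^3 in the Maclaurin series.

1/27

Multiply each power in the prefactor through the base expansion.
g(0) = -3
g′(0) = 0
g′′(0) = 1/3
g′′′(0) = 2/9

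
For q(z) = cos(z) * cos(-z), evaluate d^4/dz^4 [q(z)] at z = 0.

Multiply the two series term by term and collect like powers.
From the series, [z^4] q = 1/3; multiply by 4! = 24 to get 8.

8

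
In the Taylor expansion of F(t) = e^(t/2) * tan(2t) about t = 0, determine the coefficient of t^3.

35/12

Write out both Maclaurin series and multiply, keeping only the needed powers.
F(0) = 0
F′(0) = 2
F′′(0) = 2
F′′′(0) = 35/2
So c_3 = F′′′(0)/3! = 35/12.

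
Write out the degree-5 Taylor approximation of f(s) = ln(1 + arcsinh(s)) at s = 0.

Substitute the inner expansion into the outer series and collect powers.
[s^0] = 0;  [s^1] = 1;  [s^2] = -1/2;  [s^3] = 1/6;  [s^4] = -1/12;  [s^5] = 13/120.

13*s^5/120 - s^4/12 + s^3/6 - s^2/2 + s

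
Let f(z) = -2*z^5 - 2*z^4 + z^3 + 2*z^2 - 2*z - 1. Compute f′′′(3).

Differentiate repeatedly and evaluate at the center.
The coefficient of (z - 3)^3 in the expansion is -203, so f′′′(3) = 3! * (-203) = -1218.

-1218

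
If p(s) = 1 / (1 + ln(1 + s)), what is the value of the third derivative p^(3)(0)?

Expand as Σ (-1)^k u^k with u equal to the inner function's series.
From the series, [s^3] p = -7/3; multiply by 3! = 6 to get -14.

-14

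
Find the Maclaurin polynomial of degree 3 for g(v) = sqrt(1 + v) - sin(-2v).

-61*v^3/48 - v^2/8 + 5*v/2 + 1

Add the two expansions coefficient-wise.
g(0) = 1
g′(0) = 5/2
g′′(0) = -1/4
g′′′(0) = -61/8
Dividing each by k! gives the coefficients c_0, ..., c_3.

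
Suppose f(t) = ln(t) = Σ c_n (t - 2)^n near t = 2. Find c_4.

Differentiate repeatedly and evaluate at the center.
f(2) = ln(2)
f′(2) = 1/2
f′′(2) = -1/4
f′′′(2) = 1/4
f^(4)(2) = -3/8
Dividing each by k! gives the coefficients c_0, ..., c_4.

-1/64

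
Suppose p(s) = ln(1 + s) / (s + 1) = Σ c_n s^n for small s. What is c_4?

-25/12

Multiply the numerator's expansion by the denominator's geometric series.
p(0) = 0
p′(0) = 1
p′′(0) = -3
p′′′(0) = 11
p^(4)(0) = -50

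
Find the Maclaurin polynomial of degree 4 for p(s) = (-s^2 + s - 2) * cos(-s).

Distribute the polynomial across the series and collect like powers.
p(0) = -2
p′(0) = 1
p′′(0) = 0
p′′′(0) = -3
p^(4)(0) = 10

5*s^4/12 - s^3/2 + s - 2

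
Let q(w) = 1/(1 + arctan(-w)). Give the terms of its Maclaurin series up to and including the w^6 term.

8*w^6/45 + w^5/5 + w^4/3 + 2*w^3/3 + w^2 + w + 1

Plug the Maclaurin series of the inner function into that of the outer and collect terms.
q(0) = 1
q′(0) = 1
q′′(0) = 2
q′′′(0) = 4
q^(4)(0) = 8
q^(5)(0) = 24
q^(6)(0) = 128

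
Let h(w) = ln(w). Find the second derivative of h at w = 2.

The coefficient of (w - 2)^2 in the expansion is -1/8, so h′′(2) = 2! * (-1/8) = -1/4.

-1/4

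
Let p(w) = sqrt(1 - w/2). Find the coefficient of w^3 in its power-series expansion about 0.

p(0) = 1
p′(0) = -1/4
p′′(0) = -1/16
p′′′(0) = -3/64
The Taylor polynomial is Σ p^(k)(0)/k! · w^k.

-1/128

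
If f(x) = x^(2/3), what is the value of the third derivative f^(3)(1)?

8/27

Use the known series and substitute for the argument.
From the series, [(x - 1)^3] f = 4/81; multiply by 3! = 6 to get 8/27.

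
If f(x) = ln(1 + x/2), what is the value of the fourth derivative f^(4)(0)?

From the series, [x^4] f = -1/64; multiply by 4! = 24 to get -3/8.

-3/8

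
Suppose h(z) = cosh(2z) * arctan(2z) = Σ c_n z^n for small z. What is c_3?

Multiply the two series term by term and collect like powers.
h(0) = 0
h′(0) = 2
h′′(0) = 0
h′′′(0) = 8
The Taylor polynomial is Σ h^(k)(0)/k! · z^k.

4/3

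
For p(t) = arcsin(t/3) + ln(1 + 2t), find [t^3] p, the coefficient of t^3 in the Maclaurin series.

433/162

Add the two expansions coefficient-wise.
p(0) = 0
p′(0) = 7/3
p′′(0) = -4
p′′′(0) = 433/27
So c_3 = p′′′(0)/3! = 433/162.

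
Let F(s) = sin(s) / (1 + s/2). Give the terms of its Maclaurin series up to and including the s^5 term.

7*s^5/240 - s^4/24 + s^3/12 - s^2/2 + s

Expand each factor separately, then convolve coefficients.
F(0) = 0
F′(0) = 1
F′′(0) = -1
F′′′(0) = 1/2
F^(4)(0) = -1
F^(5)(0) = 7/2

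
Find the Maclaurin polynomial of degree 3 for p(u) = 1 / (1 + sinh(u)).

Write 1/(1+u) = 1 - u + u^2 - u^3 + ... and substitute the series for u.
p(0) = 1
p′(0) = -1
p′′(0) = 2
p′′′(0) = -7

-7*u^3/6 + u^2 - u + 1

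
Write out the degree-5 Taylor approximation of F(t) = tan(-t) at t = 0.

-2*t^5/15 - t^3/3 - t

Apply the Taylor formula c_k = f^(k)(a)/k!.
F(0) = 0
F′(0) = -1
F′′(0) = 0
F′′′(0) = -2
F^(4)(0) = 0
F^(5)(0) = -16
The Taylor polynomial is Σ F^(k)(0)/k! · t^k.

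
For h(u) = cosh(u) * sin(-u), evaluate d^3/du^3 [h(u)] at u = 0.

Take the Cauchy product of the two expansions.
The coefficient of u^3 in the expansion is -1/3, so h′′′(0) = 3! * (-1/3) = -2.

-2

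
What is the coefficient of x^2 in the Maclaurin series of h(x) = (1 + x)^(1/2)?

Compute the successive derivatives at the expansion point and divide by k!.
[x^0] = 1;  [x^1] = 1/2;  [x^2] = -1/8.

-1/8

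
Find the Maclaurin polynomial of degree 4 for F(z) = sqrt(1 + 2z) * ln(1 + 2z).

2*z^4/3 - z^3/3 + 2*z

Expand each factor separately, then convolve coefficients.
[z^0] = 0;  [z^1] = 2;  [z^2] = 0;  [z^3] = -1/3;  [z^4] = 2/3.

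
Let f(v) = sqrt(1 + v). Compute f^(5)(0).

The coefficient of v^5 in the expansion is 7/256, so f^(5)(0) = 5! * (7/256) = 105/32.

105/32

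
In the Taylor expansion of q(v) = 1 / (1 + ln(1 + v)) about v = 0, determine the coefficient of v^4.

Write 1/(1+u) = 1 - u + u^2 - u^3 + ... and substitute the series for u.
q(0) = 1
q′(0) = -1
q′′(0) = 3
q′′′(0) = -14
q^(4)(0) = 88
Then c_k = q^(k)(0)/k! gives each Taylor coefficient.

11/3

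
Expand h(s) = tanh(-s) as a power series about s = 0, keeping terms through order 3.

s^3/3 - s

h(0) = 0
h′(0) = -1
h′′(0) = 0
h′′′(0) = 2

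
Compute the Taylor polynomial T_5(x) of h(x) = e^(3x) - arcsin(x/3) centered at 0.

Add the two expansions coefficient-wise.
h(0) = 1
h′(0) = 8/3
h′′(0) = 9
h′′′(0) = 728/27
h^(4)(0) = 81
h^(5)(0) = 6560/27

164*x^5/81 + 27*x^4/8 + 364*x^3/81 + 9*x^2/2 + 8*x/3 + 1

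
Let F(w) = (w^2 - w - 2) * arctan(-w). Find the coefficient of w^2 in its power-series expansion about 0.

1

Shift and add copies of the series according to the polynomial's terms.
F(0) = 0
F′(0) = 2
F′′(0) = 2
So c_2 = F′′(0)/2! = 1.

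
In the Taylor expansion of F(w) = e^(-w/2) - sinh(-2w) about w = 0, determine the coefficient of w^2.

1/8

Add the two expansions coefficient-wise.
[w^0] = 1;  [w^1] = 3/2;  [w^2] = 1/8.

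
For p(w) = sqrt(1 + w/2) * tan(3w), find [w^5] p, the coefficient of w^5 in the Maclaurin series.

328821/10240

Expand each factor separately, then convolve coefficients.
So c_5 = p^(5)(0)/5! = 328821/10240.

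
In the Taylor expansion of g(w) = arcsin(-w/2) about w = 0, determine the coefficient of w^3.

-1/48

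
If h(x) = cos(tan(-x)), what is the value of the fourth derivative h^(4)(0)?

-7

Plug the Maclaurin series of the inner function into that of the outer and collect terms.
From the series, [x^4] h = -7/24; multiply by 4! = 24 to get -7.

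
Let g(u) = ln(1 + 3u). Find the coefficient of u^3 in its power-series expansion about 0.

9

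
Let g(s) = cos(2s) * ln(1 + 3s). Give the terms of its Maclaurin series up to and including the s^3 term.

3*s^3 - 9*s^2/2 + 3*s

Expand each factor separately, then convolve coefficients.
g(0) = 0
g′(0) = 3
g′′(0) = -9
g′′′(0) = 18
Then c_k = g^(k)(0)/k! gives each Taylor coefficient.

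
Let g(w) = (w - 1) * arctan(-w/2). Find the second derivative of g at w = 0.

Multiply each power in the prefactor through the base expansion.
From the series, [w^2] g = -1/2; multiply by 2! = 2 to get -1.

-1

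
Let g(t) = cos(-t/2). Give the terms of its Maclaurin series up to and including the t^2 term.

Apply the Taylor formula c_k = f^(k)(a)/k!.
g(0) = 1
g′(0) = 0
g′′(0) = -1/4
The Taylor polynomial is Σ g^(k)(0)/k! · t^k.

1 - t^2/8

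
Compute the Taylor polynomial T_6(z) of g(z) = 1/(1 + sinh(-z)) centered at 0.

77*z^6/45 + 181*z^5/120 + 4*z^4/3 + 7*z^3/6 + z^2 + z + 1

Let u equal the inner series; expand the outer function in u and truncate.
g(0) = 1
g′(0) = 1
g′′(0) = 2
g′′′(0) = 7
g^(4)(0) = 32
g^(5)(0) = 181
g^(6)(0) = 1232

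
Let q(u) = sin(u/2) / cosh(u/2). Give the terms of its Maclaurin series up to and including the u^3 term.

Invert the denominator's series and multiply.
q(0) = 0
q′(0) = 1/2
q′′(0) = 0
q′′′(0) = -1/2
The Taylor polynomial is Σ q^(k)(0)/k! · u^k.

-u^3/12 + u/2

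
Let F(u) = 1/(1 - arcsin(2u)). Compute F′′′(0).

56

Plug the Maclaurin series of the inner function into that of the outer and collect terms.
The coefficient of u^3 in the expansion is 28/3, so F′′′(0) = 3! * (28/3) = 56.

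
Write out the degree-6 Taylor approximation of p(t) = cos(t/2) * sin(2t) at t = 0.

Take the Cauchy product of the two expansions.
[t^0] = 0;  [t^1] = 2;  [t^2] = 0;  [t^3] = -19/12;  [t^4] = 0;  [t^5] = 421/960;  [t^6] = 0.

421*t^5/960 - 19*t^3/12 + 2*t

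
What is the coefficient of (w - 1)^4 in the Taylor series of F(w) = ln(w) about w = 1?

-1/4

F(1) = 0
F′(1) = 1
F′′(1) = -1
F′′′(1) = 2
F^(4)(1) = -6
Then c_k = F^(k)(1)/k! gives each Taylor coefficient.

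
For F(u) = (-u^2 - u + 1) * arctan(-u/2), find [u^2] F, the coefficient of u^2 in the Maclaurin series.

Shift and add copies of the series according to the polynomial's terms.
F(0) = 0
F′(0) = -1/2
F′′(0) = 1
So c_2 = F′′(0)/2! = 1/2.

1/2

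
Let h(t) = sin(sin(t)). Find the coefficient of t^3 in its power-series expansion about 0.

Let u equal the inner series; expand the outer function in u and truncate.
So c_3 = h′′′(0)/3! = -1/3.

-1/3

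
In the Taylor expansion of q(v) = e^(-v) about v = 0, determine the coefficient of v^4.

Use the known series and substitute for the argument.
q(0) = 1
q′(0) = -1
q′′(0) = 1
q′′′(0) = -1
q^(4)(0) = 1
Dividing each by k! gives the coefficients c_0, ..., c_4.

1/24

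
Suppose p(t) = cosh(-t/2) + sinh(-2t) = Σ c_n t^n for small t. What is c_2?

1/8

Expand each term separately and add.
[t^0] = 1;  [t^1] = -2;  [t^2] = 1/8.
So c_2 = p′′(0)/2! = 1/8.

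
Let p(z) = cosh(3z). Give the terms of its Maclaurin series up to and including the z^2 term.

9*z^2/2 + 1

Use the known series and substitute for the argument.
[z^0] = 1;  [z^1] = 0;  [z^2] = 9/2.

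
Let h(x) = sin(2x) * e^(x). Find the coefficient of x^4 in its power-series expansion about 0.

-1

Expand each factor separately, then convolve coefficients.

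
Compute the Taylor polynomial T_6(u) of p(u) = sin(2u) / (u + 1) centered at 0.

-14*u^6/15 + 14*u^5/15 - 2*u^4/3 + 2*u^3/3 - 2*u^2 + 2*u

Multiply the numerator's expansion by the denominator's geometric series.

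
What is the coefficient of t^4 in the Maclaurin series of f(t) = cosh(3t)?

f(0) = 1
f′(0) = 0
f′′(0) = 9
f′′′(0) = 0
f^(4)(0) = 81

27/8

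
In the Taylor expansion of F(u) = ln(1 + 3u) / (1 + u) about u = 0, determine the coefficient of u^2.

Write out both Maclaurin series and multiply, keeping only the needed powers.
F(0) = 0
F′(0) = 3
F′′(0) = -15
So c_2 = F′′(0)/2! = -15/2.

-15/2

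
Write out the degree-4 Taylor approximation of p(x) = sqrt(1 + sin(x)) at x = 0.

x^4/384 - x^3/48 - x^2/8 + x/2 + 1

Compose series: expand the inner function first, then feed it into the outer expansion.
p(0) = 1
p′(0) = 1/2
p′′(0) = -1/4
p′′′(0) = -1/8
p^(4)(0) = 1/16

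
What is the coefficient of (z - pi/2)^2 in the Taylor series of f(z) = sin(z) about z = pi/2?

f(pi/2) = 1
f′(pi/2) = 0
f′′(pi/2) = -1

-1/2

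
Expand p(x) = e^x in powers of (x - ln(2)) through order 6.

(x - ln(2))^6/360 + (x - ln(2))^5/60 + (x - ln(2))^4/12 + (x - ln(2))^3/3 + (x - ln(2))^2 + 2*(x - ln(2)) + 2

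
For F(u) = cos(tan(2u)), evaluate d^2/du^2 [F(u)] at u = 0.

Substitute the inner expansion into the outer series and collect powers.
The coefficient of u^2 in the expansion is -2, so F′′(0) = 2! * (-2) = -4.

-4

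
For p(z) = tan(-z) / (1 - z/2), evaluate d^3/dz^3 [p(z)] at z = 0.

-7/2

Take the Cauchy product of the two expansions.
From the series, [z^3] p = -7/12; multiply by 3! = 6 to get -7/2.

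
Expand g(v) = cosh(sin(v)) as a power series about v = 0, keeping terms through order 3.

Substitute the inner expansion into the outer series and collect powers.
g(0) = 1
g′(0) = 0
g′′(0) = 1
g′′′(0) = 0
The Taylor polynomial is Σ g^(k)(0)/k! · v^k.

v^2/2 + 1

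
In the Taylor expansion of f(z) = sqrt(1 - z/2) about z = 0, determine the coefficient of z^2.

-1/32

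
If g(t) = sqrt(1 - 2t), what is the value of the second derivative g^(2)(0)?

-1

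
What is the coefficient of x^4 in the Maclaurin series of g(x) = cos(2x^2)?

Apply the Taylor formula c_k = f^(k)(a)/k!.
[x^0] = 1;  [x^1] = 0;  [x^2] = 0;  [x^3] = 0;  [x^4] = -2.

-2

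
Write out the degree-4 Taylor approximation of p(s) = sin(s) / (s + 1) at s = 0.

-5*s^4/6 + 5*s^3/6 - s^2 + s

Expand 1/(denominator) as a geometric series and multiply by the numerator's series.
p(0) = 0
p′(0) = 1
p′′(0) = -2
p′′′(0) = 5
p^(4)(0) = -20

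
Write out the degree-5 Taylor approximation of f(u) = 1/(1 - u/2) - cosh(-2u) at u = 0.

u^5/32 - 29*u^4/48 + u^3/8 - 7*u^2/4 + u/2

Combine the two series term by term.
f(0) = 0
f′(0) = 1/2
f′′(0) = -7/2
f′′′(0) = 3/4
f^(4)(0) = -29/2
f^(5)(0) = 15/4
The Taylor polynomial is Σ f^(k)(0)/k! · u^k.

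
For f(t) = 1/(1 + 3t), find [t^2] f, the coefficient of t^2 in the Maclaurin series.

9

[t^0] = 1;  [t^1] = -3;  [t^2] = 9.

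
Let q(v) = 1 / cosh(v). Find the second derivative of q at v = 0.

-1

Invert the denominator's series and multiply.
From the series, [v^2] q = -1/2; multiply by 2! = 2 to get -1.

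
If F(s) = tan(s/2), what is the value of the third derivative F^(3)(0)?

1/4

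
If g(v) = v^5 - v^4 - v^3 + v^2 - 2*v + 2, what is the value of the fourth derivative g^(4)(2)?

216

The coefficient of (v - 2)^4 in the expansion is 9, so g^(4)(2) = 4! * (9) = 216.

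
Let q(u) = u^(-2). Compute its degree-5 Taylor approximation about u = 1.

-6*(u - 1)^5 + 5*(u - 1)^4 - 4*(u - 1)^3 + 3*(u - 1)^2 - 2*(u - 1) + 1

q(1) = 1
q′(1) = -2
q′′(1) = 6
q′′′(1) = -24
q^(4)(1) = 120
q^(5)(1) = -720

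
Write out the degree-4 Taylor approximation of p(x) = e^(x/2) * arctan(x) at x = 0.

Take the Cauchy product of the two expansions.
p(0) = 0
p′(0) = 1
p′′(0) = 1
p′′′(0) = -5/4
p^(4)(0) = -7/2
Then c_k = p^(k)(0)/k! gives each Taylor coefficient.

-7*x^4/48 - 5*x^3/24 + x^2/2 + x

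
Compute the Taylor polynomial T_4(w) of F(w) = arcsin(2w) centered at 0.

4*w^3/3 + 2*w

F(0) = 0
F′(0) = 2
F′′(0) = 0
F′′′(0) = 8
F^(4)(0) = 0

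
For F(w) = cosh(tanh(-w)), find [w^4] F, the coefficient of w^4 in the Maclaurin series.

-7/24

Substitute the inner expansion into the outer series and collect powers.
F(0) = 1
F′(0) = 0
F′′(0) = 1
F′′′(0) = 0
F^(4)(0) = -7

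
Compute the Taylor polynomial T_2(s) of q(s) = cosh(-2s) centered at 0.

2*s^2 + 1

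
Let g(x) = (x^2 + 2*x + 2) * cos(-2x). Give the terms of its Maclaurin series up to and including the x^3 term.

Multiply each power in the prefactor through the base expansion.
[x^0] = 2;  [x^1] = 2;  [x^2] = -3;  [x^3] = -4.

-4*x^3 - 3*x^2 + 2*x + 2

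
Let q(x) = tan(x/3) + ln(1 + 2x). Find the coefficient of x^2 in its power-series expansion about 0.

Combine the two series term by term.
[x^0] = 0;  [x^1] = 7/3;  [x^2] = -2.
So c_2 = q′′(0)/2! = -2.

-2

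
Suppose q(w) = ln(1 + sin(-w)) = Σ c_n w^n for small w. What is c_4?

-1/12

Compose series: expand the inner function first, then feed it into the outer expansion.
q(0) = 0
q′(0) = -1
q′′(0) = -1
q′′′(0) = -1
q^(4)(0) = -2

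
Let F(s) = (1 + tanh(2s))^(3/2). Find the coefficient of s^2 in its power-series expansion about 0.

Plug the Maclaurin series of the inner function into that of the outer and collect terms.
F(0) = 1
F′(0) = 3
F′′(0) = 3

3/2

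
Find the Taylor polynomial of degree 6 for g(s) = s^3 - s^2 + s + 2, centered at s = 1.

(s - 1)^3 + 2*(s - 1)^2 + 2*(s - 1) + 3

[(s - 1)^0] = 3;  [(s - 1)^1] = 2;  [(s - 1)^2] = 2;  [(s - 1)^3] = 1;  [(s - 1)^4] = 0;  [(s - 1)^5] = 0;  [(s - 1)^6] = 0.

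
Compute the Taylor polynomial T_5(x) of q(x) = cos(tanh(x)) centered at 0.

3*x^4/8 - x^2/2 + 1

Compose series: expand the inner function first, then feed it into the outer expansion.
q(0) = 1
q′(0) = 0
q′′(0) = -1
q′′′(0) = 0
q^(4)(0) = 9
q^(5)(0) = 0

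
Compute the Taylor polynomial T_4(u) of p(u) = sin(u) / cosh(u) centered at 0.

Invert the denominator's series and multiply.

-2*u^3/3 + u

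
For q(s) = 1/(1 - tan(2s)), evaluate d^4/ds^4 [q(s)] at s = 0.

Let u equal the inner series; expand the outer function in u and truncate.
From the series, [s^4] q = 80/3; multiply by 4! = 24 to get 640.

640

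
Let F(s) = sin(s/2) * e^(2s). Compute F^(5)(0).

1121/32

Take the Cauchy product of the two expansions.
The coefficient of s^5 in the expansion is 1121/3840, so F^(5)(0) = 5! * (1121/3840) = 1121/32.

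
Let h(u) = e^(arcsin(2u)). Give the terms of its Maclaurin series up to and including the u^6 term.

68*u^6/9 + 16*u^5/3 + 10*u^4/3 + 8*u^3/3 + 2*u^2 + 2*u + 1

Plug the Maclaurin series of the inner function into that of the outer and collect terms.
h(0) = 1
h′(0) = 2
h′′(0) = 4
h′′′(0) = 16
h^(4)(0) = 80
h^(5)(0) = 640
h^(6)(0) = 5440
The Taylor polynomial is Σ h^(k)(0)/k! · u^k.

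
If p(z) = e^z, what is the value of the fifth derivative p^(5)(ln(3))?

The coefficient of (z - ln(3))^5 in the expansion is 1/40, so p^(5)(ln(3)) = 5! * (1/40) = 3.

3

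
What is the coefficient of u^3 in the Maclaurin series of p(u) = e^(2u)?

4/3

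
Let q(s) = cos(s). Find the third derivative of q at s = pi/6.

1/2

The coefficient of (s - pi/6)^3 in the expansion is 1/12, so q′′′(pi/6) = 3! * (1/12) = 1/2.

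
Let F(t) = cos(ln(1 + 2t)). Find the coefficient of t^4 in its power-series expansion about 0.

Plug the Maclaurin series of the inner function into that of the outer and collect terms.
F(0) = 1
F′(0) = 0
F′′(0) = -4
F′′′(0) = 24
F^(4)(0) = -160
So c_4 = F^(4)(0)/4! = -20/3.

-20/3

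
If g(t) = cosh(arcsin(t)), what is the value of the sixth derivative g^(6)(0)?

Substitute the inner expansion into the outer series and collect powers.
The coefficient of t^6 in the expansion is 17/144, so g^(6)(0) = 6! * (17/144) = 85.

85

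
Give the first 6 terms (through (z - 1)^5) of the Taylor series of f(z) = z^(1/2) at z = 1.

7*(z - 1)^5/256 - 5*(z - 1)^4/128 + (z - 1)^3/16 - (z - 1)^2/8 + (z - 1)/2 + 1

f(1) = 1
f′(1) = 1/2
f′′(1) = -1/4
f′′′(1) = 3/8
f^(4)(1) = -15/16
f^(5)(1) = 105/32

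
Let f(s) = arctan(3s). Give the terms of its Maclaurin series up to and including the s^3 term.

-9*s^3 + 3*s

f(0) = 0
f′(0) = 3
f′′(0) = 0
f′′′(0) = -54
Dividing each by k! gives the coefficients c_0, ..., c_3.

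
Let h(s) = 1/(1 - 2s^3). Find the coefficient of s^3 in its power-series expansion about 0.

2

h(0) = 1
h′(0) = 0
h′′(0) = 0
h′′′(0) = 12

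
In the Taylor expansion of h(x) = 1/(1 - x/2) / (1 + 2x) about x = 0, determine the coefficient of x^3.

Multiply the two series term by term and collect like powers.
h(0) = 1
h′(0) = -3/2
h′′(0) = 13/2
h′′′(0) = -153/4
The Taylor polynomial is Σ h^(k)(0)/k! · x^k.

-51/8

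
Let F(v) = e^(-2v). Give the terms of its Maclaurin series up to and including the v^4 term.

2*v^4/3 - 4*v^3/3 + 2*v^2 - 2*v + 1

F(0) = 1
F′(0) = -2
F′′(0) = 4
F′′′(0) = -8
F^(4)(0) = 16
Dividing each by k! gives the coefficients c_0, ..., c_4.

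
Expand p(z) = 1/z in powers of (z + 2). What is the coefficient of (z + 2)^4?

-1/32

p(-2) = -1/2
p′(-2) = -1/4
p′′(-2) = -1/4
p′′′(-2) = -3/8
p^(4)(-2) = -3/4
The Taylor polynomial is Σ p^(k)(-2)/k! · (z + 2)^k.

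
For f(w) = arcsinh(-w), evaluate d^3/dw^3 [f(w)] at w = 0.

1

The coefficient of w^3 in the expansion is 1/6, so f′′′(0) = 3! * (1/6) = 1.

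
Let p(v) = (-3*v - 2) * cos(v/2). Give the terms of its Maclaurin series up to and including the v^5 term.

-v^5/128 - v^4/192 + 3*v^3/8 + v^2/4 - 3*v - 2

Distribute the polynomial across the series and collect like powers.
p(0) = -2
p′(0) = -3
p′′(0) = 1/2
p′′′(0) = 9/4
p^(4)(0) = -1/8
p^(5)(0) = -15/16
Then c_k = p^(k)(0)/k! gives each Taylor coefficient.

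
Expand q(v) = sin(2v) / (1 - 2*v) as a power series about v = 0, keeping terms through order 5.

404*v^5/15 + 40*v^4/3 + 20*v^3/3 + 4*v^2 + 2*v

Expand 1/(denominator) as a geometric series and multiply by the numerator's series.
q(0) = 0
q′(0) = 2
q′′(0) = 8
q′′′(0) = 40
q^(4)(0) = 320
q^(5)(0) = 3232
The Taylor polynomial is Σ q^(k)(0)/k! · v^k.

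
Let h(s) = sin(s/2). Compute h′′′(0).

-1/8

Use the known series and substitute for the argument.
From the series, [s^3] h = -1/48; multiply by 3! = 6 to get -1/8.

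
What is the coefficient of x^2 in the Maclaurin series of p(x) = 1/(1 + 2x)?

4

p(0) = 1
p′(0) = -2
p′′(0) = 8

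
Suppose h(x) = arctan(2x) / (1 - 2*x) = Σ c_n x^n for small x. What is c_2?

Multiply the numerator's expansion by the denominator's geometric series.
So c_2 = h′′(0)/2! = 4.

4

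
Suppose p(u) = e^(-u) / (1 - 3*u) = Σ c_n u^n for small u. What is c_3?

58/3

Expand 1/(denominator) as a geometric series and multiply by the numerator's series.
p(0) = 1
p′(0) = 2
p′′(0) = 13
p′′′(0) = 116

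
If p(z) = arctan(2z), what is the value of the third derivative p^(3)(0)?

-16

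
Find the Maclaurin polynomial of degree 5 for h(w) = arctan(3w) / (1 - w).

Multiply the two series term by term and collect like powers.
[w^0] = 0;  [w^1] = 3;  [w^2] = 3;  [w^3] = -6;  [w^4] = -6;  [w^5] = 213/5.

213*w^5/5 - 6*w^4 - 6*w^3 + 3*w^2 + 3*w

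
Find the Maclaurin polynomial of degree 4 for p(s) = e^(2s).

p(0) = 1
p′(0) = 2
p′′(0) = 4
p′′′(0) = 8
p^(4)(0) = 16

2*s^4/3 + 4*s^3/3 + 2*s^2 + 2*s + 1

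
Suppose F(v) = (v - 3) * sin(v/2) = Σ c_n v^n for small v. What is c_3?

1/16

Distribute the polynomial across the series and collect like powers.
F(0) = 0
F′(0) = -3/2
F′′(0) = 1
F′′′(0) = 3/8
Dividing each by k! gives the coefficients c_0, ..., c_3.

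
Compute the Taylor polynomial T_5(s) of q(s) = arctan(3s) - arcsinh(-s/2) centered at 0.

62211*s^5/1280 - 433*s^3/48 + 7*s/2

Add the two expansions coefficient-wise.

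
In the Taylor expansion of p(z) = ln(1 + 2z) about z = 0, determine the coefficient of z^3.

p(0) = 0
p′(0) = 2
p′′(0) = -4
p′′′(0) = 16
So c_3 = p′′′(0)/3! = 8/3.

8/3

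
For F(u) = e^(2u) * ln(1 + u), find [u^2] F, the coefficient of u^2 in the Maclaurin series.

Expand each factor separately, then convolve coefficients.
[u^0] = 0;  [u^1] = 1;  [u^2] = 3/2.

3/2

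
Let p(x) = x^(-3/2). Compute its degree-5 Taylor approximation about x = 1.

-693*(x - 1)^5/256 + 315*(x - 1)^4/128 - 35*(x - 1)^3/16 + 15*(x - 1)^2/8 - 3*(x - 1)/2 + 1

Use the known series and substitute for the argument.
p(1) = 1
p′(1) = -3/2
p′′(1) = 15/4
p′′′(1) = -105/8
p^(4)(1) = 945/16
p^(5)(1) = -10395/32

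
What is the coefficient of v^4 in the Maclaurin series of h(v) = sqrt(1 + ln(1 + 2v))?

Substitute the inner expansion into the outer series and collect powers.
h(0) = 1
h′(0) = 1
h′′(0) = -3
h′′′(0) = 17
h^(4)(0) = -143
So c_4 = h^(4)(0)/4! = -143/24.

-143/24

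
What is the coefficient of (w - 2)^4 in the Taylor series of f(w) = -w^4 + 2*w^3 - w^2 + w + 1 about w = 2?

Compute the successive derivatives at the expansion point and divide by k!.
f(2) = -1
f′(2) = -11
f′′(2) = -26
f′′′(2) = -36
f^(4)(2) = -24
So c_4 = f^(4)(2)/4! = -1.

-1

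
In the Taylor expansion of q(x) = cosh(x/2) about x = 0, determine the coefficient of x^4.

1/384

q(0) = 1
q′(0) = 0
q′′(0) = 1/4
q′′′(0) = 0
q^(4)(0) = 1/16
So c_4 = q^(4)(0)/4! = 1/384.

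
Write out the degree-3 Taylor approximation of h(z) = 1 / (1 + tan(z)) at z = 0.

Write 1/(1+u) = 1 - u + u^2 - u^3 + ... and substitute the series for u.
h(0) = 1
h′(0) = -1
h′′(0) = 2
h′′′(0) = -8

-4*z^3/3 + z^2 - z + 1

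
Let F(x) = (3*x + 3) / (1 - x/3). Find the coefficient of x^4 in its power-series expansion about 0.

Multiply each power in the prefactor through the base expansion.
[x^0] = 3;  [x^1] = 4;  [x^2] = 4/3;  [x^3] = 4/9;  [x^4] = 4/27.
So c_4 = F^(4)(0)/4! = 4/27.

4/27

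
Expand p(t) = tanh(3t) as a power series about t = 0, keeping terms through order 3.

p(0) = 0
p′(0) = 3
p′′(0) = 0
p′′′(0) = -54
Then c_k = p^(k)(0)/k! gives each Taylor coefficient.

-9*t^3 + 3*t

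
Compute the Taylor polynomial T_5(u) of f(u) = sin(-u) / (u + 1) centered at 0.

Use 1/(1 - r) = Σ r^k on the denominator, then take the Cauchy product.

-101*u^5/120 + 5*u^4/6 - 5*u^3/6 + u^2 - u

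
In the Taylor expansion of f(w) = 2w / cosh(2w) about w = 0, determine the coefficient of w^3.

-4

Invert the denominator's series and multiply.
[w^0] = 0;  [w^1] = 2;  [w^2] = 0;  [w^3] = -4.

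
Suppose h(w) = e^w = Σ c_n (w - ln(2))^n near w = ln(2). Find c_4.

1/12

c_4 = h^(4)(ln(2))/4! = 1/12.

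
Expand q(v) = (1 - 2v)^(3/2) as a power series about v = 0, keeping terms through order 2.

3*v^2/2 - 3*v + 1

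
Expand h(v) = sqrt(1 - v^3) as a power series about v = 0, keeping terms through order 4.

Apply the Taylor formula c_k = f^(k)(a)/k!.

1 - v^3/2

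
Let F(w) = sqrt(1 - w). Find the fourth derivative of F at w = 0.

-15/16

Use the known series and substitute for the argument.
The coefficient of w^4 in the expansion is -5/128, so F^(4)(0) = 4! * (-5/128) = -15/16.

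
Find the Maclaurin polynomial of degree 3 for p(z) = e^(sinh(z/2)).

z^3/24 + z^2/8 + z/2 + 1

Let u equal the inner series; expand the outer function in u and truncate.
p(0) = 1
p′(0) = 1/2
p′′(0) = 1/4
p′′′(0) = 1/4
The Taylor polynomial is Σ p^(k)(0)/k! · z^k.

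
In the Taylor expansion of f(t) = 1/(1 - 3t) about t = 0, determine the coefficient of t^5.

c_5 = f^(5)(0)/5! = 243.

243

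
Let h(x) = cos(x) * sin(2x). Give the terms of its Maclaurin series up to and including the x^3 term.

-7*x^3/3 + 2*x

Multiply the two series term by term and collect like powers.
h(0) = 0
h′(0) = 2
h′′(0) = 0
h′′′(0) = -14
Then c_k = h^(k)(0)/k! gives each Taylor coefficient.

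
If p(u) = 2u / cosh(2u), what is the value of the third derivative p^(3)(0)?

-24

Invert the denominator's series and multiply.
The coefficient of u^3 in the expansion is -4, so p′′′(0) = 3! * (-4) = -24.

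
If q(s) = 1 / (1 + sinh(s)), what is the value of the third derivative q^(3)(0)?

Use the geometric series for the reciprocal, then substitute.
The coefficient of s^3 in the expansion is -7/6, so q′′′(0) = 3! * (-7/6) = -7.

-7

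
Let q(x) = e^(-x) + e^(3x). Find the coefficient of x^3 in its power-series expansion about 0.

13/3

Combine the two series term by term.
So c_3 = q′′′(0)/3! = 13/3.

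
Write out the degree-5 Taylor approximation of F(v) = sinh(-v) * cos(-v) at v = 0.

v^5/30 + v^3/3 - v

Expand each factor separately, then convolve coefficients.
F(0) = 0
F′(0) = -1
F′′(0) = 0
F′′′(0) = 2
F^(4)(0) = 0
F^(5)(0) = 4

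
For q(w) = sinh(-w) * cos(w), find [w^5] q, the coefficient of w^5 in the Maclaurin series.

1/30

Expand each factor separately, then convolve coefficients.
q(0) = 0
q′(0) = -1
q′′(0) = 0
q′′′(0) = 2
q^(4)(0) = 0
q^(5)(0) = 4
So c_5 = q^(5)(0)/5! = 1/30.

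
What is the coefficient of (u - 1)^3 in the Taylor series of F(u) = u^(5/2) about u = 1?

5/16

F(1) = 1
F′(1) = 5/2
F′′(1) = 15/4
F′′′(1) = 15/8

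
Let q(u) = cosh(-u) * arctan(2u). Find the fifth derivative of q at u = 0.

Expand each factor separately, then convolve coefficients.
The coefficient of u^5 in the expansion is 103/20, so q^(5)(0) = 5! * (103/20) = 618.

618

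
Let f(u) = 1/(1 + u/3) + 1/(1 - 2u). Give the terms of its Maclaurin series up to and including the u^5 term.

7775*u^5/243 + 1297*u^4/81 + 215*u^3/27 + 37*u^2/9 + 5*u/3 + 2

Expand each term separately and add.
[u^0] = 2;  [u^1] = 5/3;  [u^2] = 37/9;  [u^3] = 215/27;  [u^4] = 1297/81;  [u^5] = 7775/243.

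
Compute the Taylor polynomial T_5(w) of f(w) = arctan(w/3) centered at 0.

w^5/1215 - w^3/81 + w/3

Use the known series and substitute for the argument.
f(0) = 0
f′(0) = 1/3
f′′(0) = 0
f′′′(0) = -2/27
f^(4)(0) = 0
f^(5)(0) = 8/81
Then c_k = f^(k)(0)/k! gives each Taylor coefficient.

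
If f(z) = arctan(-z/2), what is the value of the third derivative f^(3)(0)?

From the series, [z^3] f = 1/24; multiply by 3! = 6 to get 1/4.

1/4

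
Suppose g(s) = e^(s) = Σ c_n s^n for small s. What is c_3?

1/6

c_3 = g′′′(0)/3! = 1/6.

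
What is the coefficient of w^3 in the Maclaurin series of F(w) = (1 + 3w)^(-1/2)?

Compute the successive derivatives at the expansion point and divide by k!.
F(0) = 1
F′(0) = -3/2
F′′(0) = 27/4
F′′′(0) = -405/8
So c_3 = F′′′(0)/3! = -135/16.

-135/16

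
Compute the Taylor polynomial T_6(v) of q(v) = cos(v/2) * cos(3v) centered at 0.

Expand each factor separately, then convolve coefficients.
q(0) = 1
q′(0) = 0
q′′(0) = -37/4
q′′′(0) = 0
q^(4)(0) = 1513/16
q^(5)(0) = 0
q^(6)(0) = -66637/64

-66637*v^6/46080 + 1513*v^4/384 - 37*v^2/8 + 1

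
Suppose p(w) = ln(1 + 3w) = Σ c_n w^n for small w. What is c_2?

-9/2

p(0) = 0
p′(0) = 3
p′′(0) = -9
So c_2 = p′′(0)/2! = -9/2.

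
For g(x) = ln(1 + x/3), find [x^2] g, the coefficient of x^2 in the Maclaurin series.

Compute the successive derivatives at the expansion point and divide by k!.
g(0) = 0
g′(0) = 1/3
g′′(0) = -1/9

-1/18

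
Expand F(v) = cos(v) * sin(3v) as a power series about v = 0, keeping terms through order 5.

22*v^5/5 - 6*v^3 + 3*v

Expand each factor separately, then convolve coefficients.
F(0) = 0
F′(0) = 3
F′′(0) = 0
F′′′(0) = -36
F^(4)(0) = 0
F^(5)(0) = 528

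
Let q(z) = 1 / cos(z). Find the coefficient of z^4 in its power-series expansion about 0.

5/24

Write the quotient as an unknown series and match coefficients against numerator = denominator · series.
q(0) = 1
q′(0) = 0
q′′(0) = 1
q′′′(0) = 0
q^(4)(0) = 5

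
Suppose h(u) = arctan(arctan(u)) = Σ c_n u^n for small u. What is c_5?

Compose series: expand the inner function first, then feed it into the outer expansion.
h(0) = 0
h′(0) = 1
h′′(0) = 0
h′′′(0) = -4
h^(4)(0) = 0
h^(5)(0) = 88

11/15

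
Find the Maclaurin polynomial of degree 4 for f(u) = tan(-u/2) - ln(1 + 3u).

81*u^4/4 - 217*u^3/24 + 9*u^2/2 - 7*u/2

Add the two expansions coefficient-wise.
f(0) = 0
f′(0) = -7/2
f′′(0) = 9
f′′′(0) = -217/4
f^(4)(0) = 486
Dividing each by k! gives the coefficients c_0, ..., c_4.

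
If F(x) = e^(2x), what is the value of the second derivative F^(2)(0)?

4

From the series, [x^2] F = 2; multiply by 2! = 2 to get 4.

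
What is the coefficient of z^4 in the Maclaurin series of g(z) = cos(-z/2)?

1/384

g(0) = 1
g′(0) = 0
g′′(0) = -1/4
g′′′(0) = 0
g^(4)(0) = 1/16
The Taylor polynomial is Σ g^(k)(0)/k! · z^k.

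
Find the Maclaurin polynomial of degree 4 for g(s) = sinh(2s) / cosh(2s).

Divide the numerator series by the denominator series (power-series long division).
g(0) = 0
g′(0) = 2
g′′(0) = 0
g′′′(0) = -16
g^(4)(0) = 0
Then c_k = g^(k)(0)/k! gives each Taylor coefficient.

-8*s^3/3 + 2*s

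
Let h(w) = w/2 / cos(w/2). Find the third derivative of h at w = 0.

Write the quotient as an unknown series and match coefficients against numerator = denominator · series.
From the series, [w^3] h = 1/16; multiply by 3! = 6 to get 3/8.

3/8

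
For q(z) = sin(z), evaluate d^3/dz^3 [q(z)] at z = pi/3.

-1/2

Compute the successive derivatives at the expansion point and divide by k!.
From the series, [(z - pi/3)^3] q = -1/12; multiply by 3! = 6 to get -1/2.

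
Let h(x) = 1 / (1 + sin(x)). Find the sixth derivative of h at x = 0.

Expand as Σ (-1)^k u^k with u equal to the inner function's series.
The coefficient of x^6 in the expansion is 17/45, so h^(6)(0) = 6! * (17/45) = 272.

272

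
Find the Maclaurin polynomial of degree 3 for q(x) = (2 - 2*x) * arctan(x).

Distribute the polynomial across the series and collect like powers.
q(0) = 0
q′(0) = 2
q′′(0) = -4
q′′′(0) = -4
Dividing each by k! gives the coefficients c_0, ..., c_3.

-2*x^3/3 - 2*x^2 + 2*x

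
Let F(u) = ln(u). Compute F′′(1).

The coefficient of (u - 1)^2 in the expansion is -1/2, so F′′(1) = 2! * (-1/2) = -1.

-1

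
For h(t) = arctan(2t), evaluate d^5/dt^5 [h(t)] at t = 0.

768

From the series, [t^5] h = 32/5; multiply by 5! = 120 to get 768.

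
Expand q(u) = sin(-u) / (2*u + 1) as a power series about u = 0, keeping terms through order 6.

Multiply the numerator's expansion by the denominator's geometric series.

1841*u^6/60 - 1841*u^5/120 + 23*u^4/3 - 23*u^3/6 + 2*u^2 - u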